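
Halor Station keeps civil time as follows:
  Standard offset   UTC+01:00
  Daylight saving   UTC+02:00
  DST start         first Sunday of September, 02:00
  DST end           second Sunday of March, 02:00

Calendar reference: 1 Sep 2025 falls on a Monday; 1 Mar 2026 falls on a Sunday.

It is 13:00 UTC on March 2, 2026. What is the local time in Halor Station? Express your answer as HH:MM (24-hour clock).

15:00

1 September 2025 is a Monday, so the first Sunday is September 7.
1 March 2026 is a Sunday, so the first Sunday is March 1 and the second is March 8.
At the standard offset (UTC+01:00), 13:00 UTC + 1h = 14:00 Halor Station standard time.
The standard-time date in Halor Station, March 2, 2026, falls between 7 September 2025 and 8 March 2026, so daylight saving is in effect and Halor Station is at UTC+02:00.
13:00 UTC + 2h = 15:00 local.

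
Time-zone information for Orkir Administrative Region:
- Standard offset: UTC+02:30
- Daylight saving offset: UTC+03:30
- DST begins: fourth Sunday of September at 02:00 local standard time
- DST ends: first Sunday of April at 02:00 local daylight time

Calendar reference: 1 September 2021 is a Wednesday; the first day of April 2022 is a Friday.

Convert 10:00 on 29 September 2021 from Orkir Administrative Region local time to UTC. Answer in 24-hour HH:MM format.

1 September 2021 is a Wednesday, so the first Sunday is September 5 and the fourth is September 26.
1 April 2022 is a Friday, so the first Sunday is April 3.
29 September 2021 falls between 26 September 2021 and 3 April 2022, so daylight saving is in effect and Orkir Administrative Region is at UTC+03:30.
10:00 local − 3h30m = 06:30 UTC.

06:30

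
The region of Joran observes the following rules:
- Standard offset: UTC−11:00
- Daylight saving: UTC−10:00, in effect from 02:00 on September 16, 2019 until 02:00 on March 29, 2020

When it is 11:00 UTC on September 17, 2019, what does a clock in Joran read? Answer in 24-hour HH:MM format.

At the standard offset (UTC−11:00), 11:00 UTC − 11h = 00:00 Joran standard time.
Daylight saving runs 16 September 2019 – 29 March 2020; the standard-time date in Joran, September 17, 2019, is inside that window, so Joran is at UTC−10:00.
11:00 UTC − 10h = 01:00 local.

01:00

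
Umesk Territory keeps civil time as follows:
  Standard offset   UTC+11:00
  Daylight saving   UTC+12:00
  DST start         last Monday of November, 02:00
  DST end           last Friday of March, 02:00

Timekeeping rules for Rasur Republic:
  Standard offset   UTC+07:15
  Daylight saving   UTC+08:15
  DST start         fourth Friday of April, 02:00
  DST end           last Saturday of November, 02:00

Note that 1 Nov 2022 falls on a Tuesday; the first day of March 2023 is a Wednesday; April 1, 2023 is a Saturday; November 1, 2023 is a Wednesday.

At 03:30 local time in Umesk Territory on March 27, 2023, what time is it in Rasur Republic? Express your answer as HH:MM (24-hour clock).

1 November 2022 is a Tuesday, so Mondays fall on 7, 14, 21, 28; the last is November 28.
1 March 2023 is a Wednesday, so Fridays fall on 3, 10, 17, 24, 31; the last is March 31.
March 27, 2023 falls between 28 November 2022 and 31 March 2023, so daylight saving is in effect and Umesk Territory is at UTC+12:00.
03:30 Umesk Territory − 12h = 15:30 UTC (rolling into the previous day, 26 March 2023).
1 April 2023 is a Saturday, so the first Friday is April 7 and the fourth is April 28.
1 November 2023 is a Wednesday, so Saturdays fall on 4, 11, 18, 25; the last is November 25.
At the standard offset (UTC+07:15), 15:30 UTC + 7h15m = 22:45 Rasur Republic standard time.
The standard-time date in Rasur Republic, March 26, 2023, does not fall between 28 April and 25 November, so daylight saving is not in effect and Rasur Republic is at UTC+07:15.
15:30 UTC + 7h15m = 22:45 Rasur Republic.

22:45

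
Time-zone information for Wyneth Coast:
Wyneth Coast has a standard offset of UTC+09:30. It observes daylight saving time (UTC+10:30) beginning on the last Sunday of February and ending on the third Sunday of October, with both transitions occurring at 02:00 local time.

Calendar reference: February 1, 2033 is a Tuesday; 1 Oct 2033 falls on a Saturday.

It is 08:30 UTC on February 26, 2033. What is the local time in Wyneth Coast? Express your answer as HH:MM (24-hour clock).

18:00

1 February 2033 is a Tuesday, so Sundays fall on 6, 13, 20, 27; the last is February 27.
1 October 2033 is a Saturday, so the first Sunday is October 2 and the third is October 16.
At the standard offset (UTC+09:30), 08:30 UTC + 9h30m = 18:00 Wyneth Coast standard time.
The standard-time date in Wyneth Coast, February 26, 2033, is outside the daylight-saving period (27 February – 16 October), so Wyneth Coast is on standard time, UTC+09:30.
08:30 UTC + 9h30m = 18:00 local.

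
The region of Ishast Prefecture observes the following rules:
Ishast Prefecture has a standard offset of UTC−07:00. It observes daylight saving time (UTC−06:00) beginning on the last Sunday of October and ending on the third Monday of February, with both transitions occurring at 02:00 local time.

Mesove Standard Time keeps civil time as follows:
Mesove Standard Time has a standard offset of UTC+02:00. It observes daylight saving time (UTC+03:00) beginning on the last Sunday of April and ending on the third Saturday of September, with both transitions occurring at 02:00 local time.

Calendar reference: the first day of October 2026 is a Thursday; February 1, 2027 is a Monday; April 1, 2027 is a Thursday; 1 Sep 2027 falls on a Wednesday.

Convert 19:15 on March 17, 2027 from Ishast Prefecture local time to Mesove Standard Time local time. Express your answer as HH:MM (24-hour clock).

1 October 2026 is a Thursday, so Sundays fall on 4, 11, 18, 25; the last is October 25.
1 February 2027 is a Monday, so the first Monday is February 1 and the third is February 15.
Daylight saving runs 25 October 2026 – 15 February 2027; March 17, 2027 is outside that window, so Ishast Prefecture is on standard time at UTC−07:00.
19:15 Ishast Prefecture + 7h = 02:15 UTC (rolling into the next day, 18 March 2027).
1 April 2027 is a Thursday, so Sundays fall on 4, 11, 18, 25; the last is April 25.
1 September 2027 is a Wednesday, so the first Saturday is September 4 and the third is September 18.
At the standard offset (UTC+02:00), 02:15 UTC + 2h = 04:15 Mesove Standard Time standard time.
Daylight saving runs 25 April – 18 September; the standard-time date in Mesove Standard Time, March 18, 2027, is outside that window, so Mesove Standard Time is on standard time at UTC+02:00.
02:15 UTC + 2h = 04:15 Mesove Standard Time.

04:15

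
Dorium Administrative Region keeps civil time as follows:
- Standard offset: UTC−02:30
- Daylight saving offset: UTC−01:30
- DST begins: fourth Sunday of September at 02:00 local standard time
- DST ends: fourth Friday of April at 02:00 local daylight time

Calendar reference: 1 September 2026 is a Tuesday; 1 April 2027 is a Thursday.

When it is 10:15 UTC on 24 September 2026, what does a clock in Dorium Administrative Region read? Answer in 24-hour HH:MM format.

1 September 2026 is a Tuesday, so the first Sunday is September 6 and the fourth is September 27.
1 April 2027 is a Thursday, so the first Friday is April 2 and the fourth is April 23.
At the standard offset (UTC−02:30), 10:15 UTC − 2h30m = 07:45 Dorium Administrative Region standard time.
The standard-time date in Dorium Administrative Region, 24 September 2026, is outside the daylight-saving period (27 September 2026 – 23 April 2027), so Dorium Administrative Region is on standard time, UTC−02:30.
10:15 UTC − 2h30m = 07:45 local.

07:45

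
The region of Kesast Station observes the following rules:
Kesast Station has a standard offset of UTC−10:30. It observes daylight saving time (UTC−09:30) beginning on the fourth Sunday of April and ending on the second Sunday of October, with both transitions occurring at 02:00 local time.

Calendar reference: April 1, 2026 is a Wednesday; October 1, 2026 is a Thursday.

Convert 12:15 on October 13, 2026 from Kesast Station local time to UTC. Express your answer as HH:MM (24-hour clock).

1 April 2026 is a Wednesday, so the first Sunday is April 5 and the fourth is April 26.
1 October 2026 is a Thursday, so the first Sunday is October 4 and the second is October 11.
Daylight saving runs 26 April – 11 October; October 13, 2026 is outside that window, so Kesast Station is on standard time at UTC−10:30.
12:15 local + 10h30m = 22:45 UTC.

22:45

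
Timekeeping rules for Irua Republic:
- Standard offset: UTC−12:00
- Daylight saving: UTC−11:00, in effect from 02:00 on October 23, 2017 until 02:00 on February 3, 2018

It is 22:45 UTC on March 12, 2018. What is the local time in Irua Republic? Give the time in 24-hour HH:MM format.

10:45

At the standard offset (UTC−12:00), 22:45 UTC − 12h = 10:45 Irua Republic standard time.
The standard-time date in Irua Republic, March 12, 2018, is outside the daylight-saving period (23 October 2017 – 3 February 2018), so Irua Republic is on standard time, UTC−12:00.
22:45 UTC − 12h = 10:45 local.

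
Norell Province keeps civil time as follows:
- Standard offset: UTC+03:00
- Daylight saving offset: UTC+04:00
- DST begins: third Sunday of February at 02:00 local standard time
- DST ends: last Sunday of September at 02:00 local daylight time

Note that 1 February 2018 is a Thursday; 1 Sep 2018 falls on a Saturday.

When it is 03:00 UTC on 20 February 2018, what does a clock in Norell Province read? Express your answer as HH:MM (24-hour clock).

07:00

1 February 2018 is a Thursday, so the first Sunday is February 4 and the third is February 18.
1 September 2018 is a Saturday, so Sundays fall on 2, 9, 16, 23, 30; the last is September 30.
At the standard offset (UTC+03:00), 03:00 UTC + 3h = 06:00 Norell Province standard time.
The standard-time date in Norell Province, 20 February 2018, lies within the daylight-saving period (18 February – 30 September), so Norell Province is on daylight time, UTC+04:00.
03:00 UTC + 4h = 07:00 local.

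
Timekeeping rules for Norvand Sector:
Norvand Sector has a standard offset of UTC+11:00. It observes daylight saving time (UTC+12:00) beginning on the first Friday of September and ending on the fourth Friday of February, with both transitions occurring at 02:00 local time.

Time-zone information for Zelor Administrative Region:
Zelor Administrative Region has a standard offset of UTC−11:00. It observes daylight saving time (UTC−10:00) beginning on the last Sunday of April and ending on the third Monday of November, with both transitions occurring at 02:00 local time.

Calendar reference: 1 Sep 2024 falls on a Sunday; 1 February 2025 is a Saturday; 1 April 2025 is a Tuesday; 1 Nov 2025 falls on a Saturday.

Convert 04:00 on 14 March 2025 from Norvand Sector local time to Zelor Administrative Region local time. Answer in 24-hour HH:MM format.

1 September 2024 is a Sunday, so the first Friday is September 6.
1 February 2025 is a Saturday, so the first Friday is February 7 and the fourth is February 28.
14 March 2025 is outside the daylight-saving period (6 September 2024 – 28 February 2025), so Norvand Sector is on standard time, UTC+11:00.
04:00 Norvand Sector − 11h = 17:00 UTC (rolling into the previous day, 13 March 2025).
1 April 2025 is a Tuesday, so Sundays fall on 6, 13, 20, 27; the last is April 27.
1 November 2025 is a Saturday, so the first Monday is November 3 and the third is November 17.
At the standard offset (UTC−11:00), 17:00 UTC − 11h = 06:00 Zelor Administrative Region standard time.
The standard-time date in Zelor Administrative Region, 13 March 2025, is outside the daylight-saving period (27 April – 17 November), so Zelor Administrative Region is on standard time, UTC−11:00.
17:00 UTC − 11h = 06:00 Zelor Administrative Region.

06:00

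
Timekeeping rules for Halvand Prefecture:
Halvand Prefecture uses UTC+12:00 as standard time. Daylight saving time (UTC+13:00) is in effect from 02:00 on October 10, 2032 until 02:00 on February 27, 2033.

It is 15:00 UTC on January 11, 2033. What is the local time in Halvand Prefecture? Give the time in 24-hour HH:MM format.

04:00

At the standard offset (UTC+12:00), 15:00 UTC + 12h = 03:00 Halvand Prefecture standard time (rolling into the next day, 12 January 2033).
The standard-time date in Halvand Prefecture, January 12, 2033, lies within the daylight-saving period (10 October 2032 – 27 February 2033), so Halvand Prefecture is on daylight time, UTC+13:00.
15:00 UTC + 13h = 04:00 local (rolling into the next day, 12 January 2033).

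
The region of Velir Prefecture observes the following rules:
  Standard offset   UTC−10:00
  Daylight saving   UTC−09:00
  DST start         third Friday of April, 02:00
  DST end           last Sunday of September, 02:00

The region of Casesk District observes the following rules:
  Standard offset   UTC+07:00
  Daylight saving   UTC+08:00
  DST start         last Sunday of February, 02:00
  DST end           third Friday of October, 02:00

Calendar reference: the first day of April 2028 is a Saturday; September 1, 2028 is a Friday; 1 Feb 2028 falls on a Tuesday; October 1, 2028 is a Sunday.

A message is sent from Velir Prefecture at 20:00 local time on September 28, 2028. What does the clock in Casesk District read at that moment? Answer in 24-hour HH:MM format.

14:00

1 April 2028 is a Saturday, so the first Friday is April 7 and the third is April 21.
1 September 2028 is a Friday, so Sundays fall on 3, 10, 17, 24; the last is September 24.
Daylight saving runs 21 April – 24 September; September 28, 2028 is outside that window, so Velir Prefecture is on standard time at UTC−10:00.
20:00 Velir Prefecture + 10h = 06:00 UTC (rolling into the next day, 29 September 2028).
1 February 2028 is a Tuesday, so Sundays fall on 6, 13, 20, 27; the last is February 27.
1 October 2028 is a Sunday, so the first Friday is October 6 and the third is October 20.
At the standard offset (UTC+07:00), 06:00 UTC + 7h = 13:00 Casesk District standard time.
The standard-time date in Casesk District, September 29, 2028, falls between 27 February and 20 October, so daylight saving is in effect and Casesk District is at UTC+08:00.
06:00 UTC + 8h = 14:00 Casesk District.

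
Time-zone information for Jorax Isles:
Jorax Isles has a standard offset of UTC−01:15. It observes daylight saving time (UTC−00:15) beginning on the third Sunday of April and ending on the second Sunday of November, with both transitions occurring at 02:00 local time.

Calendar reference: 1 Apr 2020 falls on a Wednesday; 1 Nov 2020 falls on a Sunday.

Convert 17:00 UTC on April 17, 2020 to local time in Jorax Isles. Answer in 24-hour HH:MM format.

1 April 2020 is a Wednesday, so the first Sunday is April 5 and the third is April 19.
1 November 2020 is a Sunday, so the first Sunday is November 1 and the second is November 8.
At the standard offset (UTC−01:15), 17:00 UTC − 1h15m = 15:45 Jorax Isles standard time.
Daylight saving runs 19 April – 8 November; the standard-time date in Jorax Isles, April 17, 2020, is outside that window, so Jorax Isles is on standard time at UTC−01:15.
17:00 UTC − 1h15m = 15:45 local.

15:45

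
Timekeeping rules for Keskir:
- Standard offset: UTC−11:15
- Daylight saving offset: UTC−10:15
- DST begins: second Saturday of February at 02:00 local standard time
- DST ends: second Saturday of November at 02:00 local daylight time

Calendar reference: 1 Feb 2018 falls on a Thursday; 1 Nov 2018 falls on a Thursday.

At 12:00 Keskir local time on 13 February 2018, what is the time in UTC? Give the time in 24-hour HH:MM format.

22:15

1 February 2018 is a Thursday, so the first Saturday is February 3 and the second is February 10.
1 November 2018 is a Thursday, so the first Saturday is November 3 and the second is November 10.
13 February 2018 lies within the daylight-saving period (10 February – 10 November), so Keskir is on daylight time, UTC−10:15.
12:00 local + 10h15m = 22:15 UTC.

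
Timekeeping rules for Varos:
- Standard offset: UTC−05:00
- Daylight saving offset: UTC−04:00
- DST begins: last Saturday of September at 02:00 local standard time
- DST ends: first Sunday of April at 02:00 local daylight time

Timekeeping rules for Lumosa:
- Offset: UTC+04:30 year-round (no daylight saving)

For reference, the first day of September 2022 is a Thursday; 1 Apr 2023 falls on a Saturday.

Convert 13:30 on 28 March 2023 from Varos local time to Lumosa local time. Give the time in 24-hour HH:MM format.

1 September 2022 is a Thursday, so Saturdays fall on 3, 10, 17, 24; the last is September 24.
1 April 2023 is a Saturday, so the first Sunday is April 2.
28 March 2023 lies within the daylight-saving period (24 September 2022 – 2 April 2023), so Varos is on daylight time, UTC−04:00.
13:30 Varos + 4h = 17:30 UTC.
Lumosa has no daylight saving, so its offset is UTC+04:30 year-round.
17:30 UTC + 4h30m = 22:00 Lumosa.

22:00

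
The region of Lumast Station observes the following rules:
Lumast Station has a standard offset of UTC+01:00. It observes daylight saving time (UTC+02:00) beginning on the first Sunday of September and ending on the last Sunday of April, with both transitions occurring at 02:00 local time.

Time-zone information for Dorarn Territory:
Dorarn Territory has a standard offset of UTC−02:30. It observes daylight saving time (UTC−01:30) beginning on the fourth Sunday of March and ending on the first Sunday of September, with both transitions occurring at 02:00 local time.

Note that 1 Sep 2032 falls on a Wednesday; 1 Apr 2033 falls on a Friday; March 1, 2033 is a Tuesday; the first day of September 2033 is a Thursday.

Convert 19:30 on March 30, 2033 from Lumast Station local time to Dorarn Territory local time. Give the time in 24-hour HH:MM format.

1 September 2032 is a Wednesday, so the first Sunday is September 5.
1 April 2033 is a Friday, so Sundays fall on 3, 10, 17, 24; the last is April 24.
March 30, 2033 falls between 5 September 2032 and 24 April 2033, so daylight saving is in effect and Lumast Station is at UTC+02:00.
19:30 Lumast Station − 2h = 17:30 UTC.
1 March 2033 is a Tuesday, so the first Sunday is March 6 and the fourth is March 27.
1 September 2033 is a Thursday, so the first Sunday is September 4.
At the standard offset (UTC−02:30), 17:30 UTC − 2h30m = 15:00 Dorarn Territory standard time.
The standard-time date in Dorarn Territory, March 30, 2033, falls between 27 March and 4 September, so daylight saving is in effect and Dorarn Territory is at UTC−01:30.
17:30 UTC − 1h30m = 16:00 Dorarn Territory.

16:00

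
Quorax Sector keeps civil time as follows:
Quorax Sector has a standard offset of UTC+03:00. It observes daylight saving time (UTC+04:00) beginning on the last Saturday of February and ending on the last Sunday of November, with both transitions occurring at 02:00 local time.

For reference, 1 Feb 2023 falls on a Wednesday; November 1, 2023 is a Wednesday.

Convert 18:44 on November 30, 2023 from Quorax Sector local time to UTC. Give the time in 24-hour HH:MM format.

15:44

1 February 2023 is a Wednesday, so Saturdays fall on 4, 11, 18, 25; the last is February 25.
1 November 2023 is a Wednesday, so Sundays fall on 5, 12, 19, 26; the last is November 26.
November 30, 2023 does not fall between 25 February and 26 November, so daylight saving is not in effect and Quorax Sector is at UTC+03:00.
18:44 local − 3h = 15:44 UTC.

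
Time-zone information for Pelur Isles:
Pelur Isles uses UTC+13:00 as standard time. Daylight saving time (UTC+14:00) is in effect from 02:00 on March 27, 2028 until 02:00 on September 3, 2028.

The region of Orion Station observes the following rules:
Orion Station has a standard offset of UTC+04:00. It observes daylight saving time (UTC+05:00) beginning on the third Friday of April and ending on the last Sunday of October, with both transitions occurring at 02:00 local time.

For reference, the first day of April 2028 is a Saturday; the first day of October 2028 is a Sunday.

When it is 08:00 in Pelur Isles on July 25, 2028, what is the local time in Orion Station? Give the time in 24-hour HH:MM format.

23:00

July 25, 2028 lies within the daylight-saving period (27 March – 3 September), so Pelur Isles is on daylight time, UTC+14:00.
08:00 Pelur Isles − 14h = 18:00 UTC (rolling into the previous day, 24 July 2028).
1 April 2028 is a Saturday, so the first Friday is April 7 and the third is April 21.
1 October 2028 is a Sunday, so Sundays fall on 1, 8, 15, 22, 29; the last is October 29.
At the standard offset (UTC+04:00), 18:00 UTC + 4h = 22:00 Orion Station standard time.
The standard-time date in Orion Station, July 24, 2028, lies within the daylight-saving period (21 April – 29 October), so Orion Station is on daylight time, UTC+05:00.
18:00 UTC + 5h = 23:00 Orion Station.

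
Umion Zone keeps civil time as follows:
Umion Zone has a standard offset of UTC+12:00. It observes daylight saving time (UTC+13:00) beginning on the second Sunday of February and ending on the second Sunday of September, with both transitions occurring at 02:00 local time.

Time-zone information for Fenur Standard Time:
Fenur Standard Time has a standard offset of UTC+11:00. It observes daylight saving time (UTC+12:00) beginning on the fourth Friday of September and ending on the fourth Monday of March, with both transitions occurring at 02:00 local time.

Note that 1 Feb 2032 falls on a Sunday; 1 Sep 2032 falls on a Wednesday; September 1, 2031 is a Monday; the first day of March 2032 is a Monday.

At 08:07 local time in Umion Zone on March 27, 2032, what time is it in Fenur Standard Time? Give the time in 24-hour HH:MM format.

06:07

1 February 2032 is a Sunday, so the first Sunday is February 1 and the second is February 8.
1 September 2032 is a Wednesday, so the first Sunday is September 5 and the second is September 12.
March 27, 2032 falls between 8 February and 12 September, so daylight saving is in effect and Umion Zone is at UTC+13:00.
08:07 Umion Zone − 13h = 19:07 UTC (rolling into the previous day, 26 March 2032).
1 September 2031 is a Monday, so the first Friday is September 5 and the fourth is September 26.
1 March 2032 is a Monday, so the first Monday is March 1 and the fourth is March 22.
At the standard offset (UTC+11:00), 19:07 UTC + 11h = 06:07 Fenur Standard Time standard time (rolling into the next day, 27 March 2032).
The standard-time date in Fenur Standard Time, March 27, 2032, is outside the daylight-saving period (26 September 2031 – 22 March 2032), so Fenur Standard Time is on standard time, UTC+11:00.
19:07 UTC + 11h = 06:07 Fenur Standard Time (rolling into the next day, 27 March 2032).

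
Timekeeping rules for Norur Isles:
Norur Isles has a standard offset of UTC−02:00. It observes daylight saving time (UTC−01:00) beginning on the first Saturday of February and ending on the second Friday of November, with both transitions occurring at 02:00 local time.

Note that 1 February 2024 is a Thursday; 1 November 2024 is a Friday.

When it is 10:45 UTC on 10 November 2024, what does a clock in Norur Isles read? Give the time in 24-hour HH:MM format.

08:45

1 February 2024 is a Thursday, so the first Saturday is February 3.
1 November 2024 is a Friday, so the first Friday is November 1 and the second is November 8.
At the standard offset (UTC−02:00), 10:45 UTC − 2h = 08:45 Norur Isles standard time.
The standard-time date in Norur Isles, 10 November 2024, does not fall between 3 February and 8 November, so daylight saving is not in effect and Norur Isles is at UTC−02:00.
10:45 UTC − 2h = 08:45 local.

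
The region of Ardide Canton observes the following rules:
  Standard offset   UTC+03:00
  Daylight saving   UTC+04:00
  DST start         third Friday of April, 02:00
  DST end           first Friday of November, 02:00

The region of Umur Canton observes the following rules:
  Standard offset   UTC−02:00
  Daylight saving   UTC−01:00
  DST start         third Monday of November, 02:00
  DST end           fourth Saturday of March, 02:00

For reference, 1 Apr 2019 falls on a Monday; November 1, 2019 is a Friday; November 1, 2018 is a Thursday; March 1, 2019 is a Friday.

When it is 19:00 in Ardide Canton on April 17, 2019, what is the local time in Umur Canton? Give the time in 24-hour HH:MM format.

1 April 2019 is a Monday, so the first Friday is April 5 and the third is April 19.
1 November 2019 is a Friday, so the first Friday is November 1.
Daylight saving runs 19 April – 1 November; April 17, 2019 is outside that window, so Ardide Canton is on standard time at UTC+03:00.
19:00 Ardide Canton − 3h = 16:00 UTC.
1 November 2018 is a Thursday, so the first Monday is November 5 and the third is November 19.
1 March 2019 is a Friday, so the first Saturday is March 2 and the fourth is March 23.
At the standard offset (UTC−02:00), 16:00 UTC − 2h = 14:00 Umur Canton standard time.
Daylight saving runs 19 November 2018 – 23 March 2019; the standard-time date in Umur Canton, April 17, 2019, is outside that window, so Umur Canton is on standard time at UTC−02:00.
16:00 UTC − 2h = 14:00 Umur Canton.

14:00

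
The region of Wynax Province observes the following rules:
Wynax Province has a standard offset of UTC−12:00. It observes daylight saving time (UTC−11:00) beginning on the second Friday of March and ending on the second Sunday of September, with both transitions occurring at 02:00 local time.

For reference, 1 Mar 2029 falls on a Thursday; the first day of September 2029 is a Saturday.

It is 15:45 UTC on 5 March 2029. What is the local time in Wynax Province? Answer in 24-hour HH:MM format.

1 March 2029 is a Thursday, so the first Friday is March 2 and the second is March 9.
1 September 2029 is a Saturday, so the first Sunday is September 2 and the second is September 9.
At the standard offset (UTC−12:00), 15:45 UTC − 12h = 03:45 Wynax Province standard time.
The standard-time date in Wynax Province, 5 March 2029, does not fall between 9 March and 9 September, so daylight saving is not in effect and Wynax Province is at UTC−12:00.
15:45 UTC − 12h = 03:45 local.

03:45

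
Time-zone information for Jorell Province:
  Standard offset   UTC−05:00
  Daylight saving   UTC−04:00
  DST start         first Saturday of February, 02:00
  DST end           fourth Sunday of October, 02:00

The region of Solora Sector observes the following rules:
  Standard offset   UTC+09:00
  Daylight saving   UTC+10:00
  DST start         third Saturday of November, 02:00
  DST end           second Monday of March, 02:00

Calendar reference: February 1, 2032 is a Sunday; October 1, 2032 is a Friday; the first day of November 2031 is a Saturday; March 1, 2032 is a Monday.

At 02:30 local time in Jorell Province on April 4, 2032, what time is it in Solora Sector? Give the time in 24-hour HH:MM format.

1 February 2032 is a Sunday, so the first Saturday is February 7.
1 October 2032 is a Friday, so the first Sunday is October 3 and the fourth is October 24.
April 4, 2032 lies within the daylight-saving period (7 February – 24 October), so Jorell Province is on daylight time, UTC−04:00.
02:30 Jorell Province + 4h = 06:30 UTC.
1 November 2031 is a Saturday, so the first Saturday is November 1 and the third is November 15.
1 March 2032 is a Monday, so the first Monday is March 1 and the second is March 8.
At the standard offset (UTC+09:00), 06:30 UTC + 9h = 15:30 Solora Sector standard time.
The standard-time date in Solora Sector, April 4, 2032, is outside the daylight-saving period (15 November 2031 – 8 March 2032), so Solora Sector is on standard time, UTC+09:00.
06:30 UTC + 9h = 15:30 Solora Sector.

15:30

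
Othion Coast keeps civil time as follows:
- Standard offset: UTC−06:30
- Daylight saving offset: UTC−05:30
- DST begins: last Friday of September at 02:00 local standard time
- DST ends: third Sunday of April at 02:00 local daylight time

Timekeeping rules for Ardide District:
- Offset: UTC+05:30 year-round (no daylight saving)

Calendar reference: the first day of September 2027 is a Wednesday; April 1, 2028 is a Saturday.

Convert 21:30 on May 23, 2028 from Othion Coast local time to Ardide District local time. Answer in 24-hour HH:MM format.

09:30

1 September 2027 is a Wednesday, so Fridays fall on 3, 10, 17, 24; the last is September 24.
1 April 2028 is a Saturday, so the first Sunday is April 2 and the third is April 16.
Daylight saving runs 24 September 2027 – 16 April 2028; May 23, 2028 is outside that window, so Othion Coast is on standard time at UTC−06:30.
21:30 Othion Coast + 6h30m = 04:00 UTC (rolling into the next day, 24 May 2028).
Ardide District has no daylight saving, so its offset is UTC+05:30 year-round.
04:00 UTC + 5h30m = 09:30 Ardide District.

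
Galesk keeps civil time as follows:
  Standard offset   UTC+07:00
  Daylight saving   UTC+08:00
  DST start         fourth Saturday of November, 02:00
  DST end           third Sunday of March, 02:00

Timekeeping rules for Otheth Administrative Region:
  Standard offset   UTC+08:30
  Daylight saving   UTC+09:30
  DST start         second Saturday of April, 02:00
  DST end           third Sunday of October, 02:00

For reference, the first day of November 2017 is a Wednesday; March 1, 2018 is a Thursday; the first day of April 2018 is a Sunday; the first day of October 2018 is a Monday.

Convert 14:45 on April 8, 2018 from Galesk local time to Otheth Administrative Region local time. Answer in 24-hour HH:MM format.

16:15

1 November 2017 is a Wednesday, so the first Saturday is November 4 and the fourth is November 25.
1 March 2018 is a Thursday, so the first Sunday is March 4 and the third is March 18.
April 8, 2018 is outside the daylight-saving period (25 November 2017 – 18 March 2018), so Galesk is on standard time, UTC+07:00.
14:45 Galesk − 7h = 07:45 UTC.
1 April 2018 is a Sunday, so the first Saturday is April 7 and the second is April 14.
1 October 2018 is a Monday, so the first Sunday is October 7 and the third is October 21.
At the standard offset (UTC+08:30), 07:45 UTC + 8h30m = 16:15 Otheth Administrative Region standard time.
The standard-time date in Otheth Administrative Region, April 8, 2018, is outside the daylight-saving period (14 April – 21 October), so Otheth Administrative Region is on standard time, UTC+08:30.
07:45 UTC + 8h30m = 16:15 Otheth Administrative Region.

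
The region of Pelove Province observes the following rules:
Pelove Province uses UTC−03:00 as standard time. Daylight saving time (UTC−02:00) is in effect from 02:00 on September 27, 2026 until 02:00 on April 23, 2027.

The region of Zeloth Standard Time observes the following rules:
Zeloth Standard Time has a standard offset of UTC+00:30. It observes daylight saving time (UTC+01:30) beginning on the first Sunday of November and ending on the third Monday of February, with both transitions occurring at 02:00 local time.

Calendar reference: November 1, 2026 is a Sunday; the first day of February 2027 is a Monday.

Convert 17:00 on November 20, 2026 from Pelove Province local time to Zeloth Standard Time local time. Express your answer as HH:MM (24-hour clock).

20:30

Daylight saving runs 27 September 2026 – 23 April 2027; November 20, 2026 is inside that window, so Pelove Province is at UTC−02:00.
17:00 Pelove Province + 2h = 19:00 UTC.
1 November 2026 is a Sunday, so the first Sunday is November 1.
1 February 2027 is a Monday, so the first Monday is February 1 and the third is February 15.
At the standard offset (UTC+00:30), 19:00 UTC + 0h30m = 19:30 Zeloth Standard Time standard time.
The standard-time date in Zeloth Standard Time, November 20, 2026, lies within the daylight-saving period (1 November 2026 – 15 February 2027), so Zeloth Standard Time is on daylight time, UTC+01:30.
19:00 UTC + 1h30m = 20:30 Zeloth Standard Time.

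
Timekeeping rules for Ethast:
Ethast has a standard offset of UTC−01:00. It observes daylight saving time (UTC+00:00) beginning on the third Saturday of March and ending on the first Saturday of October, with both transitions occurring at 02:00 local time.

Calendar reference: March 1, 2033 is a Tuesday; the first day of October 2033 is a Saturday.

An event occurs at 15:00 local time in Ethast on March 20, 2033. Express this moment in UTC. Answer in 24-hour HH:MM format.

15:00

1 March 2033 is a Tuesday, so the first Saturday is March 5 and the third is March 19.
1 October 2033 is a Saturday, so the first Saturday is October 1.
Daylight saving runs 19 March – 1 October; March 20, 2033 is inside that window, so Ethast is at UTC+00:00.
15:00 local − 0h = 15:00 UTC.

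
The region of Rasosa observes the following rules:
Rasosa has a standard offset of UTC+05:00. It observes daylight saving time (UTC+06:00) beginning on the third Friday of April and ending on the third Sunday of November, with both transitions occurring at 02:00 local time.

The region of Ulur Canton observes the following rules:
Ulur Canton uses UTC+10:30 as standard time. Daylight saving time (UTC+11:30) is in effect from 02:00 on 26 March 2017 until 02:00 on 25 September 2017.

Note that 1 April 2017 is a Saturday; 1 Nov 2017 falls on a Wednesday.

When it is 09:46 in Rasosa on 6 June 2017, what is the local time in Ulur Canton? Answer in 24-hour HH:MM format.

15:16

1 April 2017 is a Saturday, so the first Friday is April 7 and the third is April 21.
1 November 2017 is a Wednesday, so the first Sunday is November 5 and the third is November 19.
6 June 2017 lies within the daylight-saving period (21 April – 19 November), so Rasosa is on daylight time, UTC+06:00.
09:46 Rasosa − 6h = 03:46 UTC.
At the standard offset (UTC+10:30), 03:46 UTC + 10h30m = 14:16 Ulur Canton standard time.
Daylight saving runs 26 March – 25 September; the standard-time date in Ulur Canton, 6 June 2017, is inside that window, so Ulur Canton is at UTC+11:30.
03:46 UTC + 11h30m = 15:16 Ulur Canton.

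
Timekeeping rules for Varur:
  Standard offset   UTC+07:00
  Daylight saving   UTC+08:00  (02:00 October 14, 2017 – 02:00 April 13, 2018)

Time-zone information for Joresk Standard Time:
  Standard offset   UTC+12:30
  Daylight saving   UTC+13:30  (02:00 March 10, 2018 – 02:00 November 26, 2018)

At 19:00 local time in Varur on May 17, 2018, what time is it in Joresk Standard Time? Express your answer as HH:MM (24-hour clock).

May 17, 2018 is outside the daylight-saving period (14 October 2017 – 13 April 2018), so Varur is on standard time, UTC+07:00.
19:00 Varur − 7h = 12:00 UTC.
At the standard offset (UTC+12:30), 12:00 UTC + 12h30m = 00:30 Joresk Standard Time standard time (rolling into the next day, 18 May 2018).
Daylight saving runs 10 March – 26 November; the standard-time date in Joresk Standard Time, May 18, 2018, is inside that window, so Joresk Standard Time is at UTC+13:30.
12:00 UTC + 13h30m = 01:30 Joresk Standard Time (rolling into the next day, 18 May 2018).

01:30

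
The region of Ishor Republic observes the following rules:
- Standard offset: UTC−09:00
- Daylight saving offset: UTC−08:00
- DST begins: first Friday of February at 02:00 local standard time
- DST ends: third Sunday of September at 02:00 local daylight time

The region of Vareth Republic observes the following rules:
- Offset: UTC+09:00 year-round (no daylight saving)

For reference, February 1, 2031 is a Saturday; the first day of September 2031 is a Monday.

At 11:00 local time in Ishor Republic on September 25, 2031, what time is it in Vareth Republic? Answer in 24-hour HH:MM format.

1 February 2031 is a Saturday, so the first Friday is February 7.
1 September 2031 is a Monday, so the first Sunday is September 7 and the third is September 21.
Daylight saving runs 7 February – 21 September; September 25, 2031 is outside that window, so Ishor Republic is on standard time at UTC−09:00.
11:00 Ishor Republic + 9h = 20:00 UTC.
Vareth Republic stays on UTC+09:00 all year.
20:00 UTC + 9h = 05:00 Vareth Republic (rolling into the next day, 26 September 2031).

05:00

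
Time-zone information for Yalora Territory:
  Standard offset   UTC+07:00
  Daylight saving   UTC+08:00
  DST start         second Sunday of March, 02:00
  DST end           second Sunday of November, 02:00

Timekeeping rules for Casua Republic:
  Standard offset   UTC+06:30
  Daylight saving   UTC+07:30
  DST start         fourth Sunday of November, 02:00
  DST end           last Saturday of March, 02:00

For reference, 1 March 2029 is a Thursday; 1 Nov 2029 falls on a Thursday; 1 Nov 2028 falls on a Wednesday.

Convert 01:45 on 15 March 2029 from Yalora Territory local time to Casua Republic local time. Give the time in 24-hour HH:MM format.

1 March 2029 is a Thursday, so the first Sunday is March 4 and the second is March 11.
1 November 2029 is a Thursday, so the first Sunday is November 4 and the second is November 11.
Daylight saving runs 11 March – 11 November; 15 March 2029 is inside that window, so Yalora Territory is at UTC+08:00.
01:45 Yalora Territory − 8h = 17:45 UTC (rolling into the previous day, 14 March 2029).
1 November 2028 is a Wednesday, so the first Sunday is November 5 and the fourth is November 26.
1 March 2029 is a Thursday, so Saturdays fall on 3, 10, 17, 24, 31; the last is March 31.
At the standard offset (UTC+06:30), 17:45 UTC + 6h30m = 00:15 Casua Republic standard time (rolling into the next day, 15 March 2029).
Daylight saving runs 26 November 2028 – 31 March 2029; the standard-time date in Casua Republic, 15 March 2029, is inside that window, so Casua Republic is at UTC+07:30.
17:45 UTC + 7h30m = 01:15 Casua Republic (rolling into the next day, 15 March 2029).

01:15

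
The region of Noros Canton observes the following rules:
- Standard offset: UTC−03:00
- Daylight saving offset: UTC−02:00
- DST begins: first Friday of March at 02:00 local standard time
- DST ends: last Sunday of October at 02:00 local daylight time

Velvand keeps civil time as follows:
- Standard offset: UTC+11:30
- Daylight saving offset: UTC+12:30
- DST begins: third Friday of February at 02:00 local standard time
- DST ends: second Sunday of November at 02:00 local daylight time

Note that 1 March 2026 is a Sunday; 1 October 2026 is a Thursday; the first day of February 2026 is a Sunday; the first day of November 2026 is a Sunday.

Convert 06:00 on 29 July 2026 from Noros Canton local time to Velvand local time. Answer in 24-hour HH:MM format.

1 March 2026 is a Sunday, so the first Friday is March 6.
1 October 2026 is a Thursday, so Sundays fall on 4, 11, 18, 25; the last is October 25.
29 July 2026 falls between 6 March and 25 October, so daylight saving is in effect and Noros Canton is at UTC−02:00.
06:00 Noros Canton + 2h = 08:00 UTC.
1 February 2026 is a Sunday, so the first Friday is February 6 and the third is February 20.
1 November 2026 is a Sunday, so the first Sunday is November 1 and the second is November 8.
At the standard offset (UTC+11:30), 08:00 UTC + 11h30m = 19:30 Velvand standard time.
The standard-time date in Velvand, 29 July 2026, falls between 20 February and 8 November, so daylight saving is in effect and Velvand is at UTC+12:30.
08:00 UTC + 12h30m = 20:30 Velvand.

20:30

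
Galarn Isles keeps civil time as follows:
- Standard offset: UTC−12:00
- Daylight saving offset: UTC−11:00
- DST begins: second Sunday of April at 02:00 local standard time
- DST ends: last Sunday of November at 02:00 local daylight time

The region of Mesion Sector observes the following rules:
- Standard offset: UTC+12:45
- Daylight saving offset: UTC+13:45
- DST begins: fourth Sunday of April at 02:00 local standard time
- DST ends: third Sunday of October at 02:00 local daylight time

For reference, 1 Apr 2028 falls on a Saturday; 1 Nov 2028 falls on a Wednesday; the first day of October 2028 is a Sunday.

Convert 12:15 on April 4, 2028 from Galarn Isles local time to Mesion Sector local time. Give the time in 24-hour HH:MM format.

13:00

1 April 2028 is a Saturday, so the first Sunday is April 2 and the second is April 9.
1 November 2028 is a Wednesday, so Sundays fall on 5, 12, 19, 26; the last is November 26.
Daylight saving runs 9 April – 26 November; April 4, 2028 is outside that window, so Galarn Isles is on standard time at UTC−12:00.
12:15 Galarn Isles + 12h = 00:15 UTC (rolling into the next day, 5 April 2028).
1 April 2028 is a Saturday, so the first Sunday is April 2 and the fourth is April 23.
1 October 2028 is a Sunday, so the first Sunday is October 1 and the third is October 15.
At the standard offset (UTC+12:45), 00:15 UTC + 12h45m = 13:00 Mesion Sector standard time.
Daylight saving runs 23 April – 15 October; the standard-time date in Mesion Sector, April 5, 2028, is outside that window, so Mesion Sector is on standard time at UTC+12:45.
00:15 UTC + 12h45m = 13:00 Mesion Sector.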